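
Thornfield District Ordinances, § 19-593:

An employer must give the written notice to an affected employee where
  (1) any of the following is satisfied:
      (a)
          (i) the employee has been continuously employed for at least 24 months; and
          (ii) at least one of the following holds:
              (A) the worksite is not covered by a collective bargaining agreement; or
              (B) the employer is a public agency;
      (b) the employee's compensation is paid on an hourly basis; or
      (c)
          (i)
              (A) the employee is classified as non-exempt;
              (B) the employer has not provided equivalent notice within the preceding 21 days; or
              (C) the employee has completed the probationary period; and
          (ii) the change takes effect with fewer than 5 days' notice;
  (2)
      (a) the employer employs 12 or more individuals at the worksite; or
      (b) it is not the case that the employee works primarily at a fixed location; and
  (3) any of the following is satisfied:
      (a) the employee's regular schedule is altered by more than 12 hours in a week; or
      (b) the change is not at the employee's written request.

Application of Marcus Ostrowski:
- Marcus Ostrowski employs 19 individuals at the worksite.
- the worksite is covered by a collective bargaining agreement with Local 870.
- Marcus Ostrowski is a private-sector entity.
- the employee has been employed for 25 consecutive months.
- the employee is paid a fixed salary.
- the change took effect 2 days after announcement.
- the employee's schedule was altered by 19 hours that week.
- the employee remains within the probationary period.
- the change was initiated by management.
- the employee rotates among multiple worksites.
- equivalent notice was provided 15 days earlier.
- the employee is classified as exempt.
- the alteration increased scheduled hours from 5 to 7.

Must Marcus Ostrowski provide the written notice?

(i) tenure ≥ 24 mo. — met.
(A) no CBA — not met.
(B) public agency — not met.
(ii) = F OR F = false.
So (a) is not satisfied (T AND F).
(b) hourly-paid — not met.
(A) non-exempt — not met.
(B) no recent notice — not satisfied.
(C) past probation — not met.
So (i) is not satisfied (F OR F OR F).
(ii) < 5 days' notice — holds.
(c) = F AND T = false.
So (1) is not satisfied (F OR F OR F).
(a) ≥ 12 at site — holds.
(b) not (fixed location) — met.
So (2) is satisfied (T OR T).
(a) schedule shift > 12h — holds.
(b) not employee-requested — holds.
(3) = T OR T = true.
Overall: F AND T AND T → false.

No — not required.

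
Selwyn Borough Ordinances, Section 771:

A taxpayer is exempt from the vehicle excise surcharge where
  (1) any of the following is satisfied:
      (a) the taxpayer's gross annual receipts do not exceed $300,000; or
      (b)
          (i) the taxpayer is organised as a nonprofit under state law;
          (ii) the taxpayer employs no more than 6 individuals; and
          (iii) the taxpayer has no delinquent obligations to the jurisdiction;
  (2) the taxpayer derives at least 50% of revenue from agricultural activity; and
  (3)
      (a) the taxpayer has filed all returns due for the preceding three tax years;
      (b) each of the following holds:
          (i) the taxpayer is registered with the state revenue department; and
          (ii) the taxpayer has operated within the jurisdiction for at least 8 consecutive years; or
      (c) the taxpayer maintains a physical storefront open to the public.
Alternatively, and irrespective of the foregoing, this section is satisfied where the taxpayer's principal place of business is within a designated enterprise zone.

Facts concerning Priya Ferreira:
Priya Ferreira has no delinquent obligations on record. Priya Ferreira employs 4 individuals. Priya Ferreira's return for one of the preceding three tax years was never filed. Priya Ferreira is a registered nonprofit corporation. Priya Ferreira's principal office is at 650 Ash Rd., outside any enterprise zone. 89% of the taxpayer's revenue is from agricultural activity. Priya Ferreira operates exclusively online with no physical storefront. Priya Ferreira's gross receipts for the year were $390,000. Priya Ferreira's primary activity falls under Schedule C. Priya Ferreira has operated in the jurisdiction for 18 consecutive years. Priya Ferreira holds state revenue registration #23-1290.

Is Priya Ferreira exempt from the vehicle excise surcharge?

Yes — exempt.

(a) receipts ≤ $300,000 — not satisfied.
(i) nonprofit — satisfied.
(ii) ≤ 6 employees — met.
(iii) no delinquency — satisfied.
(b) = T AND T AND T = true.
(1) = F OR T = true.
(2) ≥50% agricultural — met.
(a) returns current — fails.
(i) state-registered — holds.
(ii) ≥ 8 yrs in jurisdiction — met.
(b): T AND T → true.
(c) has storefront — not satisfied.
(3): F OR T OR F → true.
Overall: T AND T AND T → true.
Exception (in enterprise zone) — not satisfied.
Result: main true OR exception false → true.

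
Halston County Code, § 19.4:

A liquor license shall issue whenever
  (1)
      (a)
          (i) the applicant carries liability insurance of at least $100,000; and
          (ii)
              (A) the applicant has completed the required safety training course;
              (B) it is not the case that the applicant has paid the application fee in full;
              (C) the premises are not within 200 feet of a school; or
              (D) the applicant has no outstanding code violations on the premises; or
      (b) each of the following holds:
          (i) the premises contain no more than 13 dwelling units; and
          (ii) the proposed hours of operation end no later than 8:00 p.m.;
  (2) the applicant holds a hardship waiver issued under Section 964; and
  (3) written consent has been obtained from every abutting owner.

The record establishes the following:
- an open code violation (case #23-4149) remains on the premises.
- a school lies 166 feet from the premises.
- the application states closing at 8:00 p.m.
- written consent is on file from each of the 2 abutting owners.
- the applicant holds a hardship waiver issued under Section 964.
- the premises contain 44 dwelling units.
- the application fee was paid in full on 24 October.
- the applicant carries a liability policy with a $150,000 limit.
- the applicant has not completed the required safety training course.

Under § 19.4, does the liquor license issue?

No — denied.

(i) insurance ≥ $100,000 — met.
(A) safety training — not satisfied.
(B) not (fee paid) — not met.
(C) ≥200 ft from school — fails.
(D) no code violations — fails.
(ii) = F OR F OR F OR F = false.
(a): T AND F → false.
(i) ≤ 13 units — not satisfied.
(ii) closes by 8 p.m. — met.
(b): F AND T → false.
(1): F OR F → false.
(2) hardship waiver — met.
(3) all abutters consent — holds.
So Overall is not satisfied (F AND T AND T).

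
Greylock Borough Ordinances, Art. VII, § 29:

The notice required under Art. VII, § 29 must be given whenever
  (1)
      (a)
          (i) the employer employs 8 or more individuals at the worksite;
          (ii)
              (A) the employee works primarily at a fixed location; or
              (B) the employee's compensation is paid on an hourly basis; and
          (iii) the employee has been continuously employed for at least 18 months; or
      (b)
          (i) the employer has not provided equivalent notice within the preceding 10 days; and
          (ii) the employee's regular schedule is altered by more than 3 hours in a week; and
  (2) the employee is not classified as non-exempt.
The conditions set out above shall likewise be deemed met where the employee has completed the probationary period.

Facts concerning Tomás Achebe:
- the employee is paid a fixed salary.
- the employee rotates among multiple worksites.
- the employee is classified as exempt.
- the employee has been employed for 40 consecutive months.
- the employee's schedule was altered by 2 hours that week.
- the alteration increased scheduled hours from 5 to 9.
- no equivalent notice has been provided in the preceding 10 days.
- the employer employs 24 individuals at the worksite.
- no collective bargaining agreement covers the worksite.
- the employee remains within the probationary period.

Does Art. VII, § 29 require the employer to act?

(i) ≥ 8 at site — satisfied.
(A) fixed location — not satisfied.
(B) hourly-paid — not satisfied.
(ii): F OR F → false.
(iii) tenure ≥ 18 mo. — satisfied.
So (a) is not satisfied (T AND F AND T).
(i) no recent notice — satisfied.
(ii) schedule shift > 3h — not satisfied.
So (b) is not satisfied (T AND F).
So (1) is not satisfied (F OR F).
(2) not (non-exempt) — holds.
So Overall is not satisfied (F AND T).
Exception (past probation) — not satisfied.
Result: main false OR exception false → false.

No — not required.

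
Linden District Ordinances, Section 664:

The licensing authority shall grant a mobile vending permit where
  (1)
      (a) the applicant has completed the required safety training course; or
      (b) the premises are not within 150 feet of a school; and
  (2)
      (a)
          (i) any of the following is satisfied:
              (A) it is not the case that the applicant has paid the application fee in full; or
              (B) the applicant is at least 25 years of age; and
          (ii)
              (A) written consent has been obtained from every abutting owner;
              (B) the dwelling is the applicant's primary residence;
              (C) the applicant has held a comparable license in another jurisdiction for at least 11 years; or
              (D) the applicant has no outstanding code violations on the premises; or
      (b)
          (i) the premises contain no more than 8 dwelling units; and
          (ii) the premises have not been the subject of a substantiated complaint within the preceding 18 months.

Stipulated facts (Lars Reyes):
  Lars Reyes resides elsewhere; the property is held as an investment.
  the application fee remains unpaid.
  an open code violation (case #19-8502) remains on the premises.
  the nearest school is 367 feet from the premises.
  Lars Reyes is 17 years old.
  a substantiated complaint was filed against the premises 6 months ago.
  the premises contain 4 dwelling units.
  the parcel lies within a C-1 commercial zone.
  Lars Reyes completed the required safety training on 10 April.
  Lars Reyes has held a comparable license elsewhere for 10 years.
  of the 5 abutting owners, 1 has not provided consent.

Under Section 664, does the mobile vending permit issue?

(a) safety training — satisfied.
(b) ≥150 ft from school — holds.
(1): T OR T → true.
(A) not (fee paid) — satisfied.
(B) age ≥ 25 — not met.
(i): T OR F → true.
(A) all abutters consent — fails.
(B) primary residence — not satisfied.
(C) prior license ≥ 11 yr — not satisfied.
(D) no code violations — not satisfied.
So (ii) is not satisfied (F OR F OR F OR F).
So (a) is not satisfied (T AND F).
(i) ≤ 8 units — holds.
(ii) no complaint in 18 mo. — fails.
(b) = T AND F = false.
(2) = F OR F = false.
So Overall is not satisfied (T AND F).

No — denied.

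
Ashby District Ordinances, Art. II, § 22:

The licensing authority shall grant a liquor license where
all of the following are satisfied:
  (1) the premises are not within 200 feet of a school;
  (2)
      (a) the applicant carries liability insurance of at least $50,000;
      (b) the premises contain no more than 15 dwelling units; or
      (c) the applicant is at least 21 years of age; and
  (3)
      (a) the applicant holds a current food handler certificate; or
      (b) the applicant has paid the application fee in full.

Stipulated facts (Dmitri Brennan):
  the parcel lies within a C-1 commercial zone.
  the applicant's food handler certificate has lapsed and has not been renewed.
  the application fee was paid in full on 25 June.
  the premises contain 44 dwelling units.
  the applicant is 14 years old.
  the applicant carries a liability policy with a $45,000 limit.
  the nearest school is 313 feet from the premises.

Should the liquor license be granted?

No — denied.

(1) ≥200 ft from school — satisfied.
(a) insurance ≥ $50,000 — fails.
(b) ≤ 15 units — not met.
(c) age ≥ 21 — not met.
So (2) is not satisfied (F OR F OR F).
(a) food handler cert. — not met.
(b) fee paid — met.
(3): F OR T → true.
Overall: T AND F AND T → false.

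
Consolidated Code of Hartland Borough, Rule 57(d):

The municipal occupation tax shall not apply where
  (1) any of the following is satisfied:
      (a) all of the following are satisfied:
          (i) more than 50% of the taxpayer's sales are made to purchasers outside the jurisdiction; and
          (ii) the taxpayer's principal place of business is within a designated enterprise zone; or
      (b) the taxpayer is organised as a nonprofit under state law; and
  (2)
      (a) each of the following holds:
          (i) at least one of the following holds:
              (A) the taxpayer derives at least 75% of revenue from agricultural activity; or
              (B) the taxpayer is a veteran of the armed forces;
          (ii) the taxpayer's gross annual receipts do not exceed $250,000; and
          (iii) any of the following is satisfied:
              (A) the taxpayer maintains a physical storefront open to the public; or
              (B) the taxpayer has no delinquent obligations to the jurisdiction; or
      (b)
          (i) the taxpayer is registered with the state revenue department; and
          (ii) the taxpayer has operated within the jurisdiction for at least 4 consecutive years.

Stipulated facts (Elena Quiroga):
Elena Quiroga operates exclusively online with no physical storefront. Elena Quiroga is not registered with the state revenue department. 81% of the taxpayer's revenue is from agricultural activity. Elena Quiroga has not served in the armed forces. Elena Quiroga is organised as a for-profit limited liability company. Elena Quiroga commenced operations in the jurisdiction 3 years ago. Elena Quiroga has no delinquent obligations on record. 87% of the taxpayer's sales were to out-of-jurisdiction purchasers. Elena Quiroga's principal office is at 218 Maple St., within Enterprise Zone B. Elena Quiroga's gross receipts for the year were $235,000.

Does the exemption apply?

(i) >50% out-of-jur. sales — holds.
(ii) in enterprise zone — holds.
So (a) is satisfied (T AND T).
(b) nonprofit — fails.
(1): T OR F → true.
(A) ≥75% agricultural — holds.
(B) veteran — not met.
(i): T OR F → true.
(ii) receipts ≤ $250,000 — holds.
(A) has storefront — not met.
(B) no delinquency — met.
(iii): F OR T → true.
(a): T AND T AND T → true.
(i) state-registered — fails.
(ii) ≥ 4 yrs in jurisdiction — not met.
(b) = F AND F = false.
(2) = T OR F = true.
Overall = T AND T = true.

Yes — exempt.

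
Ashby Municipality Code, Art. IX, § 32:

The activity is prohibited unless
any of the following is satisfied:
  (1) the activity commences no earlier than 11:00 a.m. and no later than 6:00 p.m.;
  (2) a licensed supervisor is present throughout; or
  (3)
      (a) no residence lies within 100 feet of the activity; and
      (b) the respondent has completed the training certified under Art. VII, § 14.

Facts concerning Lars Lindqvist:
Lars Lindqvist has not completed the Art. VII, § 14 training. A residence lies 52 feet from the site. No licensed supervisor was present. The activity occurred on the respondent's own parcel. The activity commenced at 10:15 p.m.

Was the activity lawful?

(1) start within hours — fails.
(2) supervisor present — fails.
(a) no residence in 100 ft — not satisfied.
(b) training certified — not met.
(3) = F AND F = false.
So Overall is not satisfied (F OR F OR F).

No — unlawful.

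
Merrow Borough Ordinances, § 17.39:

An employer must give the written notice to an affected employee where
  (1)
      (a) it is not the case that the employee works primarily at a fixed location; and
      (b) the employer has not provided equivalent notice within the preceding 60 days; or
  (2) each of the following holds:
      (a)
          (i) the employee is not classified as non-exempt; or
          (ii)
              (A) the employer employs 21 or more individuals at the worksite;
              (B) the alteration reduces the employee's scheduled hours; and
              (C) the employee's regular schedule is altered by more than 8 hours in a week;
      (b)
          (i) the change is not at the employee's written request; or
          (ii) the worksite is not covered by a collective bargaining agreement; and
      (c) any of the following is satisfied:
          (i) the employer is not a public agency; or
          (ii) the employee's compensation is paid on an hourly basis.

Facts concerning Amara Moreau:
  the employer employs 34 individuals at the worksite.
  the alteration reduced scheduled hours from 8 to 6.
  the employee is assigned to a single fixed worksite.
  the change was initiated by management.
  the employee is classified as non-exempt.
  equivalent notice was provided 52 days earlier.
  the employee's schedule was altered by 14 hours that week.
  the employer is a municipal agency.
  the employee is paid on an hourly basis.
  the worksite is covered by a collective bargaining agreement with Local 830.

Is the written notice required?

Yes — required.

(a) not (fixed location) — not met.
(b) no recent notice — not met.
So (1) is not satisfied (F AND F).
(i) not (non-exempt) — not met.
(A) ≥ 21 at site — holds.
(B) hours reduced — holds.
(C) schedule shift > 8h — satisfied.
(ii): T AND T AND T → true.
So (a) is satisfied (F OR T).
(i) not employee-requested — satisfied.
(ii) no CBA — not met.
So (b) is satisfied (T OR F).
(i) not (public agency) — not met.
(ii) hourly-paid — met.
(c): F OR T → true.
(2) = T AND T AND T = true.
So Overall is satisfied (F OR T).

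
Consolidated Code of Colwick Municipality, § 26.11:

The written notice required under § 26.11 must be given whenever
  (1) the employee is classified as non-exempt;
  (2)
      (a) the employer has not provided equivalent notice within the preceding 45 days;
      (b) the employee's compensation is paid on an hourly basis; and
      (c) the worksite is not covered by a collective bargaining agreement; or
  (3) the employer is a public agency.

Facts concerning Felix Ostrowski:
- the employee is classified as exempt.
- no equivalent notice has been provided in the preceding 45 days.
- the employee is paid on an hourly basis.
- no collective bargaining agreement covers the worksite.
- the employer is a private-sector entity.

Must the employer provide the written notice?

Yes — required.

(1) non-exempt — not met.
(a) no recent notice — satisfied.
(b) hourly-paid — met.
(c) no CBA — holds.
(2): T AND T AND T → true.
(3) public agency — not satisfied.
Overall = F OR T OR F = true.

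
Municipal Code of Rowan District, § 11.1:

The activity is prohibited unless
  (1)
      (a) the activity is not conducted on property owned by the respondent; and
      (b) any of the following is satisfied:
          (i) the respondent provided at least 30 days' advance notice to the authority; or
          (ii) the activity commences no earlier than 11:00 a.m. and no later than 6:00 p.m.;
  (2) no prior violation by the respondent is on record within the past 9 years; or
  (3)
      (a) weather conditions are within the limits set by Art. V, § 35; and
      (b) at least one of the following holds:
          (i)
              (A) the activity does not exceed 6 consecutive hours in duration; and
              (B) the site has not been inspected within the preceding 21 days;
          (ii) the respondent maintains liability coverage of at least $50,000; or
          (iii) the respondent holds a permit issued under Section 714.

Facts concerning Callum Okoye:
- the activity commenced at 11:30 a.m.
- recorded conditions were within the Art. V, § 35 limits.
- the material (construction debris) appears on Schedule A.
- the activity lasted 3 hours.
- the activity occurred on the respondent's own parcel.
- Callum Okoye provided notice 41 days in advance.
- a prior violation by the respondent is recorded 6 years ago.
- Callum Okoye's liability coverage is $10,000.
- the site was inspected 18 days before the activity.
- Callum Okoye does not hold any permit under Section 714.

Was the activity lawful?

(a) not (own property) — not satisfied.
(i) ≥30 days' notice — satisfied.
(ii) start within hours — met.
(b): T OR T → true.
(1) = F AND T = false.
(2) no prior violation — fails.
(a) weather ok — holds.
(A) ≤ 6 hrs duration — met.
(B) not (site inspected) — not satisfied.
So (i) is not satisfied (T AND F).
(ii) coverage ≥ $50,000 — fails.
(iii) holds permit — not met.
(b) = F OR F OR F = false.
So (3) is not satisfied (T AND F).
So Overall is not satisfied (F OR F OR F).

No — unlawful.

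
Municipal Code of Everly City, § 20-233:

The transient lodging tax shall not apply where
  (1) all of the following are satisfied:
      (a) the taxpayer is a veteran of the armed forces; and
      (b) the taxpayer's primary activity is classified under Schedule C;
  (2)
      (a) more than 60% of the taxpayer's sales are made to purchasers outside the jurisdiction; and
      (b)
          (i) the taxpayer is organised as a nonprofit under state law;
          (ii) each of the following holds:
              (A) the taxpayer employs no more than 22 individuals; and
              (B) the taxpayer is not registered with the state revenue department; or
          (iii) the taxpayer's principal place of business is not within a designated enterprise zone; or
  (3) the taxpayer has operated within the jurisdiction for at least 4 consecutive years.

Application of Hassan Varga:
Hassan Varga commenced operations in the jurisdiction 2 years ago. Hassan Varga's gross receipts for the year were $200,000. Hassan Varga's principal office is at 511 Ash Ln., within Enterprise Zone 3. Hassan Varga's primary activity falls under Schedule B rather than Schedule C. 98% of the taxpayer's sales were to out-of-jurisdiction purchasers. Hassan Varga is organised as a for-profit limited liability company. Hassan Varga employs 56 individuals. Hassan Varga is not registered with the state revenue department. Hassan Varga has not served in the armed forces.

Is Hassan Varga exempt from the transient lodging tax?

(a) veteran — not met.
(b) Schedule C activity — fails.
(1) = F AND F = false.
(a) >60% out-of-jur. sales — met.
(i) nonprofit — fails.
(A) ≤ 22 employees — fails.
(B) not (state-registered) — met.
So (ii) is not satisfied (F AND T).
(iii) not (in enterprise zone) — not met.
So (b) is not satisfied (F OR F OR F).
(2): T AND F → false.
(3) ≥ 4 yrs in jurisdiction — fails.
Overall: F OR F OR F → false.

No — not exempt.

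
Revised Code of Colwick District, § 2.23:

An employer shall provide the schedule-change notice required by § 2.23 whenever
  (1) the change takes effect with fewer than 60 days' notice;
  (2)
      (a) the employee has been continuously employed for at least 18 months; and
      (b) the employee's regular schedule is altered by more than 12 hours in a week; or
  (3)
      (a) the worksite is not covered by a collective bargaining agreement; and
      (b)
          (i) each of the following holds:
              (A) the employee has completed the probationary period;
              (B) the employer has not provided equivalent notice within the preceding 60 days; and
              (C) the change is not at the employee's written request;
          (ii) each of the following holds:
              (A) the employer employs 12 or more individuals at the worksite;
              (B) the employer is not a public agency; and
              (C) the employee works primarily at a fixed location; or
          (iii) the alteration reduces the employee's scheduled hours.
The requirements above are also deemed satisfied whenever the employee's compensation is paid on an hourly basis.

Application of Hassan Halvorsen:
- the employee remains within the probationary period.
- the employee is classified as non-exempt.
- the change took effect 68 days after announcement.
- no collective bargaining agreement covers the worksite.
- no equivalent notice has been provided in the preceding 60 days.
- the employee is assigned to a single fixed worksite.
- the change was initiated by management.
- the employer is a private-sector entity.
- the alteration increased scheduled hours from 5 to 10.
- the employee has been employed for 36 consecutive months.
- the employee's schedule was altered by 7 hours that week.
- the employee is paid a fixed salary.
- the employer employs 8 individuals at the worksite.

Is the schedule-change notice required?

(1) < 60 days' notice — fails.
(a) tenure ≥ 18 mo. — satisfied.
(b) schedule shift > 12h — fails.
(2) = T AND F = false.
(a) no CBA — met.
(A) past probation — fails.
(B) no recent notice — satisfied.
(C) not employee-requested — holds.
(i): F AND T AND T → false.
(A) ≥ 12 at site — not satisfied.
(B) not (public agency) — satisfied.
(C) fixed location — holds.
So (ii) is not satisfied (F AND T AND T).
(iii) hours reduced — fails.
(b): F OR F OR F → false.
(3) = T AND F = false.
So Overall is not satisfied (F OR F OR F).
Exception (hourly-paid) — not satisfied.
Result: main false OR exception false → false.

No — not required.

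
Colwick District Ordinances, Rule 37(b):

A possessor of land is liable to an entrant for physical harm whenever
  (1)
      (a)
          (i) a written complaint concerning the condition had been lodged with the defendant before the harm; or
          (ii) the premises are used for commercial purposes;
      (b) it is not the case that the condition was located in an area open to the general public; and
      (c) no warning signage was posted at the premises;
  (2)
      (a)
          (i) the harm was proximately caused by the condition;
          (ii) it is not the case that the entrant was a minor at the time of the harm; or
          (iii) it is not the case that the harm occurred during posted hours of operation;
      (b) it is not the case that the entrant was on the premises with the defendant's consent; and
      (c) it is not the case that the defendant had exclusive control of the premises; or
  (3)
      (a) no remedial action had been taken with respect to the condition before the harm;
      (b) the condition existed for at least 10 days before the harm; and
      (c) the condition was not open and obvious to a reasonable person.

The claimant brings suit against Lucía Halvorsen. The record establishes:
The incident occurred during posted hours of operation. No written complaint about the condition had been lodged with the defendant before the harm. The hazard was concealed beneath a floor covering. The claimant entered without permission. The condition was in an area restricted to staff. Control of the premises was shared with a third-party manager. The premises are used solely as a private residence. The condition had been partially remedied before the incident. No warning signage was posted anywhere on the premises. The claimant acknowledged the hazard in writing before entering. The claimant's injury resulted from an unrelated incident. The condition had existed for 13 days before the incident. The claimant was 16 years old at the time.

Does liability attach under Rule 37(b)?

No — not liable.

(i) complaint lodged — not met.
(ii) commercial use — not satisfied.
(a): F OR F → false.
(b) not (public area) — holds.
(c) no signage posted — met.
So (1) is not satisfied (F AND T AND T).
(i) proximate cause — not satisfied.
(ii) not (entrant a minor) — fails.
(iii) not (during posted hours) — fails.
So (a) is not satisfied (F OR F OR F).
(b) not (consent to enter) — holds.
(c) not (exclusive control) — holds.
(2) = F AND T AND T = false.
(a) no remedial action — not met.
(b) condition ≥10 days old — met.
(c) not open/obvious — met.
(3): F AND T AND T → false.
Overall: F OR F OR F → false.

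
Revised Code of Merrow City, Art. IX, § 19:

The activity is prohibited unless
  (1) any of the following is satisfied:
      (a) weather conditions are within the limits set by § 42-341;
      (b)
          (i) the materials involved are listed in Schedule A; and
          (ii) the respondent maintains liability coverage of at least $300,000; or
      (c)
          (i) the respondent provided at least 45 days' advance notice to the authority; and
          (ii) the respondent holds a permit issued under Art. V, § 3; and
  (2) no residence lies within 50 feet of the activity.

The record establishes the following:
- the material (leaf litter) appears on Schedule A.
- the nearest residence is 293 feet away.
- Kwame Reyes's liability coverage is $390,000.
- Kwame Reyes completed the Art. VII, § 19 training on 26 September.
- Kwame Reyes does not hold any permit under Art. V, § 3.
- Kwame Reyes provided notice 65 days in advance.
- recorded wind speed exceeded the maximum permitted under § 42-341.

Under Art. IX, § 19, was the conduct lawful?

Yes — lawful.

(a) weather ok — not satisfied.
(i) Schedule A material — holds.
(ii) coverage ≥ $300,000 — met.
(b): T AND T → true.
(i) ≥45 days' notice — satisfied.
(ii) holds permit — not met.
So (c) is not satisfied (T AND F).
(1) = F OR T OR F = true.
(2) no residence in 50 ft — met.
Overall = T AND T = true.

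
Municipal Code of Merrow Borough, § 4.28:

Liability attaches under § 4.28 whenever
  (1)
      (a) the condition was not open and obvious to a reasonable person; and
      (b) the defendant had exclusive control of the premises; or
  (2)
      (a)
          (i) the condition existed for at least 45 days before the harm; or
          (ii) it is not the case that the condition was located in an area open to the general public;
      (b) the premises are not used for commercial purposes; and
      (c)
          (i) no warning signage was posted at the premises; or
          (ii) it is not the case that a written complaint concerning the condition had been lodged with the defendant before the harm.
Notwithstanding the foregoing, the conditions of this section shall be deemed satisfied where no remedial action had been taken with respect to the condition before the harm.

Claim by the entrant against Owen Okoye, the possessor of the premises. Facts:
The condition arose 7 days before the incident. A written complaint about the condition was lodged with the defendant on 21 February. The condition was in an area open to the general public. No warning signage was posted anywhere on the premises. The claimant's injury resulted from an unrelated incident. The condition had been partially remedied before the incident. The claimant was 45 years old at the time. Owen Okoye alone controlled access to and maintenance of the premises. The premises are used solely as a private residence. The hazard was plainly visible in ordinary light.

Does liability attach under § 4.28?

(a) not open/obvious — not satisfied.
(b) exclusive control — met.
So (1) is not satisfied (F AND T).
(i) condition ≥45 days old — fails.
(ii) not (public area) — fails.
So (a) is not satisfied (F OR F).
(b) not (commercial use) — holds.
(i) no signage posted — satisfied.
(ii) not (complaint lodged) — not met.
(c): T OR F → true.
(2): F AND T AND T → false.
Overall = F OR F = false.
Exception (no remedial action) — not satisfied.
Result: main false OR exception false → false.

No — not liable.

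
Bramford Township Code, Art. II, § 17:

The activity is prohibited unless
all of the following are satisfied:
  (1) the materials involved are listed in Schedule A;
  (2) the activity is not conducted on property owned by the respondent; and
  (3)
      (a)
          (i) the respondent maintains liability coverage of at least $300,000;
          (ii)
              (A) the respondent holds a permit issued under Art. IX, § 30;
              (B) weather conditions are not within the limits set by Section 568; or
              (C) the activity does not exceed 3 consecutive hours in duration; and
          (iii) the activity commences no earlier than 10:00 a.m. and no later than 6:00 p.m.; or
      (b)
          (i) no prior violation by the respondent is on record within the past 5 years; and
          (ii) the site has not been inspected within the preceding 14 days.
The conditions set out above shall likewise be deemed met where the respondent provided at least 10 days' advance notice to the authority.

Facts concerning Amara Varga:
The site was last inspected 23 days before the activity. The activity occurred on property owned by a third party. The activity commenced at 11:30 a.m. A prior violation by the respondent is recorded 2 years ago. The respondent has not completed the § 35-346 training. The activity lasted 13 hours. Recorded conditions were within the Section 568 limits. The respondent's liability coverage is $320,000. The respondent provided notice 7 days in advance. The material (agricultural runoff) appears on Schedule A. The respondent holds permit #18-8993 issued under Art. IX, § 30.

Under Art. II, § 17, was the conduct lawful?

(1) Schedule A material — met.
(2) not (own property) — holds.
(i) coverage ≥ $300,000 — met.
(A) holds permit — holds.
(B) not (weather ok) — not satisfied.
(C) ≤ 3 hrs duration — fails.
(ii): T OR F OR F → true.
(iii) start within hours — holds.
(a): T AND T AND T → true.
(i) no prior violation — not met.
(ii) not (site inspected) — satisfied.
(b) = F AND T = false.
(3): T OR F → true.
Overall = T AND T AND T = true.
Exception (≥10 days' notice) — not satisfied.
Result: main true OR exception false → true.

Yes — lawful.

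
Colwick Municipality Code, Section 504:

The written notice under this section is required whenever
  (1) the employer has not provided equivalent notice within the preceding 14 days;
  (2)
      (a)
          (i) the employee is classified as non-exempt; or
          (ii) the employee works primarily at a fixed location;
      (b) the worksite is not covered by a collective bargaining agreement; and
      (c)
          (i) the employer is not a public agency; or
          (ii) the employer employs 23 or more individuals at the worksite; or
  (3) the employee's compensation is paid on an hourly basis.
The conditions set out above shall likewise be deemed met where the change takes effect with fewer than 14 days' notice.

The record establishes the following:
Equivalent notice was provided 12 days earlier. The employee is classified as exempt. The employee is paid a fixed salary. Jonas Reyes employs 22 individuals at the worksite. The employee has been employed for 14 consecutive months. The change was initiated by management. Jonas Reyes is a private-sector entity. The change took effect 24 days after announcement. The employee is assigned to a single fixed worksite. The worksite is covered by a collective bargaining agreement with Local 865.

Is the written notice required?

(1) no recent notice — not met.
(i) non-exempt — not satisfied.
(ii) fixed location — holds.
(a) = F OR T = true.
(b) no CBA — fails.
(i) not (public agency) — met.
(ii) ≥ 23 at site — fails.
(c): T OR F → true.
(2) = T AND F AND T = false.
(3) hourly-paid — fails.
So Overall is not satisfied (F OR F OR F).
Exception (< 14 days' notice) — not satisfied.
Result: main false OR exception false → false.

No — not required.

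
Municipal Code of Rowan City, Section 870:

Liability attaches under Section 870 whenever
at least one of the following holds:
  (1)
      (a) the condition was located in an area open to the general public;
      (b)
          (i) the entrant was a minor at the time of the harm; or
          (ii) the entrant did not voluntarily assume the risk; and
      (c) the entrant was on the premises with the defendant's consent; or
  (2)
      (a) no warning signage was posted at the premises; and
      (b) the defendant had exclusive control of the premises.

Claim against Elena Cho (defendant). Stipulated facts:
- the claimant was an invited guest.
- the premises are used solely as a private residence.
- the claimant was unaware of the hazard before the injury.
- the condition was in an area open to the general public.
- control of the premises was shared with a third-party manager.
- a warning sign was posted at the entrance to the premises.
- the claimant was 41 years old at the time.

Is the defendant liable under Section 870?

(a) public area — holds.
(i) entrant a minor — not met.
(ii) no assumed risk — holds.
So (b) is satisfied (F OR T).
(c) consent to enter — met.
So (1) is satisfied (T AND T AND T).
(a) no signage posted — fails.
(b) exclusive control — not met.
(2) = F AND F = false.
So Overall is satisfied (T OR F).

Yes — liable.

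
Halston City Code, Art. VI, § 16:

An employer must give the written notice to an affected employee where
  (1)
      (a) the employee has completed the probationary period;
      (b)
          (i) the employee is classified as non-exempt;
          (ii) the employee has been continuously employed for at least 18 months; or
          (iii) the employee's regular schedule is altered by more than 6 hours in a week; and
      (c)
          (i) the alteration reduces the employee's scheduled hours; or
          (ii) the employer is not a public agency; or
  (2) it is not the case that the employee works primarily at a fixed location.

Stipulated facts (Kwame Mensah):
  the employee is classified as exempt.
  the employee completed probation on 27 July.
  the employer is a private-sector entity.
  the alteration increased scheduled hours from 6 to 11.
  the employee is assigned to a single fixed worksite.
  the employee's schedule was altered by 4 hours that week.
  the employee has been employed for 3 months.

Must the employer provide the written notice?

No — not required.

(a) past probation — satisfied.
(i) non-exempt — not met.
(ii) tenure ≥ 18 mo. — not met.
(iii) schedule shift > 6h — fails.
So (b) is not satisfied (F OR F OR F).
(i) hours reduced — fails.
(ii) not (public agency) — holds.
(c): F OR T → true.
So (1) is not satisfied (T AND F AND T).
(2) not (fixed location) — not met.
So Overall is not satisfied (F OR F).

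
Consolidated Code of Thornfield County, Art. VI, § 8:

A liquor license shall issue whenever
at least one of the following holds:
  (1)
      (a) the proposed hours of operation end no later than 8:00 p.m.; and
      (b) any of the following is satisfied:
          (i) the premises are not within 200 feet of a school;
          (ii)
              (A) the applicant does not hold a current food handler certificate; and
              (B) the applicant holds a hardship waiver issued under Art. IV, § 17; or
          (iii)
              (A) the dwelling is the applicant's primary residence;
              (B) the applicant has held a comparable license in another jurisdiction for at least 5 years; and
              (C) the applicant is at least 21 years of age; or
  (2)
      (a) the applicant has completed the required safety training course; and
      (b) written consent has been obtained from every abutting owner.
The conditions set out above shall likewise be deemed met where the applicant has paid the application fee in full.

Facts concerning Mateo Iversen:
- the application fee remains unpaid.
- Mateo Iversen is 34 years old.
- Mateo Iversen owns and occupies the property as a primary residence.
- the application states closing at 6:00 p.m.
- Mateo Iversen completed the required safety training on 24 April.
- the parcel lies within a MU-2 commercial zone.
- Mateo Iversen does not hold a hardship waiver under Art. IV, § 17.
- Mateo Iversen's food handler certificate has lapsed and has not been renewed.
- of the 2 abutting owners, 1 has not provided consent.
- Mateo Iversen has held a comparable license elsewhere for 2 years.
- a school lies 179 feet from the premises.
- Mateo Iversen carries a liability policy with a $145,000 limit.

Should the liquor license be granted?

(a) closes by 8 p.m. — holds.
(i) ≥200 ft from school — not satisfied.
(A) not (food handler cert.) — met.
(B) hardship waiver — fails.
(ii) = T AND F = false.
(A) primary residence — met.
(B) prior license ≥ 5 yr — fails.
(C) age ≥ 21 — satisfied.
So (iii) is not satisfied (T AND F AND T).
So (b) is not satisfied (F OR F OR F).
(1) = T AND F = false.
(a) safety training — satisfied.
(b) all abutters consent — not satisfied.
(2): T AND F → false.
So Overall is not satisfied (F OR F).
Exception (fee paid) — not satisfied.
Result: main false OR exception false → false.

No — denied.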